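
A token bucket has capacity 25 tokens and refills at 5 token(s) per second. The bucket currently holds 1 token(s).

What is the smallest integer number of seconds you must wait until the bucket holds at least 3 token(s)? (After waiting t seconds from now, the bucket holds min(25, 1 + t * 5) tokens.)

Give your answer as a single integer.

Need 1 + t * 5 >= 3, so t >= 2/5.
Smallest integer t = ceil(2/5) = 1.

Answer: 1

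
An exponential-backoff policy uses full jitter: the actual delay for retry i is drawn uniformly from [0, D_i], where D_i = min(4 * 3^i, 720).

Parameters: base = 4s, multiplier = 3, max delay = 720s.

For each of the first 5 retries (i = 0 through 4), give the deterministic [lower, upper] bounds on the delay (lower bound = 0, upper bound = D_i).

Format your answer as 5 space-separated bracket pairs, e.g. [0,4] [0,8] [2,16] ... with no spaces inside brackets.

Computing bounds per retry:
  i=0: D_i=min(4*3^0,720)=4, bounds=[0,4]
  i=1: D_i=min(4*3^1,720)=12, bounds=[0,12]
  i=2: D_i=min(4*3^2,720)=36, bounds=[0,36]
  i=3: D_i=min(4*3^3,720)=108, bounds=[0,108]
  i=4: D_i=min(4*3^4,720)=324, bounds=[0,324]

Answer: [0,4] [0,12] [0,36] [0,108] [0,324]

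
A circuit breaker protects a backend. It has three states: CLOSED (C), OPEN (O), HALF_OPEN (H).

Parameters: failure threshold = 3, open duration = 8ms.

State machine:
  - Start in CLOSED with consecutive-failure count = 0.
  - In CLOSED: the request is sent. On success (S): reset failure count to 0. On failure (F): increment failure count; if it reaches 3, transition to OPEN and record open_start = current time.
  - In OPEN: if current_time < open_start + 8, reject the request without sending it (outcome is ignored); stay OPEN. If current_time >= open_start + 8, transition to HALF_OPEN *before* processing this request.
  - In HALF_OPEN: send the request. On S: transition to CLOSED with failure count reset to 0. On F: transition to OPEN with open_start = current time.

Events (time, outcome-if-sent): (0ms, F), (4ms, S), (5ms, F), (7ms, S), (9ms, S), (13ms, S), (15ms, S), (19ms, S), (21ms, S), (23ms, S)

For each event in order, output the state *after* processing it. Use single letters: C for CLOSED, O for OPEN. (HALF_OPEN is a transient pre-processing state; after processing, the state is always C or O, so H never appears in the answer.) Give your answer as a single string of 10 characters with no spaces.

State after each event:
  event#1 t=0ms outcome=F: state=CLOSED
  event#2 t=4ms outcome=S: state=CLOSED
  event#3 t=5ms outcome=F: state=CLOSED
  event#4 t=7ms outcome=S: state=CLOSED
  event#5 t=9ms outcome=S: state=CLOSED
  event#6 t=13ms outcome=S: state=CLOSED
  event#7 t=15ms outcome=S: state=CLOSED
  event#8 t=19ms outcome=S: state=CLOSED
  event#9 t=21ms outcome=S: state=CLOSED
  event#10 t=23ms outcome=S: state=CLOSED

Answer: CCCCCCCCCC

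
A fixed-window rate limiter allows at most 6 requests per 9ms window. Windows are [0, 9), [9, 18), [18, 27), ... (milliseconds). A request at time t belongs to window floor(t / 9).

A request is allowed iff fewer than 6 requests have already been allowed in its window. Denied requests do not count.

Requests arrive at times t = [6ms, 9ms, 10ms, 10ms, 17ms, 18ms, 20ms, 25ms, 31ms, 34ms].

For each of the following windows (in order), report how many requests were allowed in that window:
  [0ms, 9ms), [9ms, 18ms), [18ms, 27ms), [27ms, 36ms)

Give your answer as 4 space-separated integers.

Processing requests:
  req#1 t=6ms (window 0): ALLOW
  req#2 t=9ms (window 1): ALLOW
  req#3 t=10ms (window 1): ALLOW
  req#4 t=10ms (window 1): ALLOW
  req#5 t=17ms (window 1): ALLOW
  req#6 t=18ms (window 2): ALLOW
  req#7 t=20ms (window 2): ALLOW
  req#8 t=25ms (window 2): ALLOW
  req#9 t=31ms (window 3): ALLOW
  req#10 t=34ms (window 3): ALLOW

Allowed counts by window: 1 4 3 2

Answer: 1 4 3 2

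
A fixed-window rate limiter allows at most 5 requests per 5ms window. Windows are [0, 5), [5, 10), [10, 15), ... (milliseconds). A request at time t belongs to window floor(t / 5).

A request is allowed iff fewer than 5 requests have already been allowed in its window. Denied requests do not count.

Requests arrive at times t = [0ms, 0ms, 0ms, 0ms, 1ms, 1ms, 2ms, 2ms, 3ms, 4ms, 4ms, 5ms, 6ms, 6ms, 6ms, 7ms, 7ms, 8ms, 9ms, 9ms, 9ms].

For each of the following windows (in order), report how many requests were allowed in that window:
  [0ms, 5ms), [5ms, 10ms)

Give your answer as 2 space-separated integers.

Processing requests:
  req#1 t=0ms (window 0): ALLOW
  req#2 t=0ms (window 0): ALLOW
  req#3 t=0ms (window 0): ALLOW
  req#4 t=0ms (window 0): ALLOW
  req#5 t=1ms (window 0): ALLOW
  req#6 t=1ms (window 0): DENY
  req#7 t=2ms (window 0): DENY
  req#8 t=2ms (window 0): DENY
  req#9 t=3ms (window 0): DENY
  req#10 t=4ms (window 0): DENY
  req#11 t=4ms (window 0): DENY
  req#12 t=5ms (window 1): ALLOW
  req#13 t=6ms (window 1): ALLOW
  req#14 t=6ms (window 1): ALLOW
  req#15 t=6ms (window 1): ALLOW
  req#16 t=7ms (window 1): ALLOW
  req#17 t=7ms (window 1): DENY
  req#18 t=8ms (window 1): DENY
  req#19 t=9ms (window 1): DENY
  req#20 t=9ms (window 1): DENY
  req#21 t=9ms (window 1): DENY

Allowed counts by window: 5 5

Answer: 5 5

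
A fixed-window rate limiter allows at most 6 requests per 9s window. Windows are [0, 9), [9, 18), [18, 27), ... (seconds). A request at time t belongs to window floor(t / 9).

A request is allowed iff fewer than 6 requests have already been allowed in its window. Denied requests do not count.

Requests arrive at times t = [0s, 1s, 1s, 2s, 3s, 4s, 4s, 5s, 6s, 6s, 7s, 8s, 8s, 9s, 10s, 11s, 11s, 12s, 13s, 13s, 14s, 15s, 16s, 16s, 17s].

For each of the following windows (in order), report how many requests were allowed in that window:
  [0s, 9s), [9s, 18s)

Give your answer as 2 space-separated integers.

Answer: 6 6

Derivation:
Processing requests:
  req#1 t=0s (window 0): ALLOW
  req#2 t=1s (window 0): ALLOW
  req#3 t=1s (window 0): ALLOW
  req#4 t=2s (window 0): ALLOW
  req#5 t=3s (window 0): ALLOW
  req#6 t=4s (window 0): ALLOW
  req#7 t=4s (window 0): DENY
  req#8 t=5s (window 0): DENY
  req#9 t=6s (window 0): DENY
  req#10 t=6s (window 0): DENY
  req#11 t=7s (window 0): DENY
  req#12 t=8s (window 0): DENY
  req#13 t=8s (window 0): DENY
  req#14 t=9s (window 1): ALLOW
  req#15 t=10s (window 1): ALLOW
  req#16 t=11s (window 1): ALLOW
  req#17 t=11s (window 1): ALLOW
  req#18 t=12s (window 1): ALLOW
  req#19 t=13s (window 1): ALLOW
  req#20 t=13s (window 1): DENY
  req#21 t=14s (window 1): DENY
  req#22 t=15s (window 1): DENY
  req#23 t=16s (window 1): DENY
  req#24 t=16s (window 1): DENY
  req#25 t=17s (window 1): DENY

Allowed counts by window: 6 6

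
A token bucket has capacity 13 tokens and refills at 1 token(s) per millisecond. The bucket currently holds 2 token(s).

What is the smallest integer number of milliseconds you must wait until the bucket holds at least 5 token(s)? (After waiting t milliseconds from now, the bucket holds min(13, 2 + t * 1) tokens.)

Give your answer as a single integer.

Answer: 3

Derivation:
Need 2 + t * 1 >= 5, so t >= 3/1.
Smallest integer t = ceil(3/1) = 3.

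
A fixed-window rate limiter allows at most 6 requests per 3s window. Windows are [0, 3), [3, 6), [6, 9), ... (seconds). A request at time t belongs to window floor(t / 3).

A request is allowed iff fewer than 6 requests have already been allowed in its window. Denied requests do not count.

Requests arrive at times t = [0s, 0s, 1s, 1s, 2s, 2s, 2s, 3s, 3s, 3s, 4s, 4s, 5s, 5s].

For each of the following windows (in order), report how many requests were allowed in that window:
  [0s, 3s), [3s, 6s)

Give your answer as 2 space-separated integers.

Answer: 6 6

Derivation:
Processing requests:
  req#1 t=0s (window 0): ALLOW
  req#2 t=0s (window 0): ALLOW
  req#3 t=1s (window 0): ALLOW
  req#4 t=1s (window 0): ALLOW
  req#5 t=2s (window 0): ALLOW
  req#6 t=2s (window 0): ALLOW
  req#7 t=2s (window 0): DENY
  req#8 t=3s (window 1): ALLOW
  req#9 t=3s (window 1): ALLOW
  req#10 t=3s (window 1): ALLOW
  req#11 t=4s (window 1): ALLOW
  req#12 t=4s (window 1): ALLOW
  req#13 t=5s (window 1): ALLOW
  req#14 t=5s (window 1): DENY

Allowed counts by window: 6 6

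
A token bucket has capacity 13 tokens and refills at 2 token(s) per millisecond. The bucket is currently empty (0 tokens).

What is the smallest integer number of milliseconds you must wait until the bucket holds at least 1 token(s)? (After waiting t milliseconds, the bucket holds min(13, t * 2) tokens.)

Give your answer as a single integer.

Need t * 2 >= 1, so t >= 1/2.
Smallest integer t = ceil(1/2) = 1.

Answer: 1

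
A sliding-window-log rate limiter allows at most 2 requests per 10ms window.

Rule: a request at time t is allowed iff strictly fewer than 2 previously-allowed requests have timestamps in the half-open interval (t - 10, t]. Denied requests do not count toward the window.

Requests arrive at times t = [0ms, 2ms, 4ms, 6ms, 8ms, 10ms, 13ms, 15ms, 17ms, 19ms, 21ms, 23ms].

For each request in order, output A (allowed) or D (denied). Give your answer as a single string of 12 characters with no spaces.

Tracking allowed requests in the window:
  req#1 t=0ms: ALLOW
  req#2 t=2ms: ALLOW
  req#3 t=4ms: DENY
  req#4 t=6ms: DENY
  req#5 t=8ms: DENY
  req#6 t=10ms: ALLOW
  req#7 t=13ms: ALLOW
  req#8 t=15ms: DENY
  req#9 t=17ms: DENY
  req#10 t=19ms: DENY
  req#11 t=21ms: ALLOW
  req#12 t=23ms: ALLOW

Answer: AADDDAADDDAA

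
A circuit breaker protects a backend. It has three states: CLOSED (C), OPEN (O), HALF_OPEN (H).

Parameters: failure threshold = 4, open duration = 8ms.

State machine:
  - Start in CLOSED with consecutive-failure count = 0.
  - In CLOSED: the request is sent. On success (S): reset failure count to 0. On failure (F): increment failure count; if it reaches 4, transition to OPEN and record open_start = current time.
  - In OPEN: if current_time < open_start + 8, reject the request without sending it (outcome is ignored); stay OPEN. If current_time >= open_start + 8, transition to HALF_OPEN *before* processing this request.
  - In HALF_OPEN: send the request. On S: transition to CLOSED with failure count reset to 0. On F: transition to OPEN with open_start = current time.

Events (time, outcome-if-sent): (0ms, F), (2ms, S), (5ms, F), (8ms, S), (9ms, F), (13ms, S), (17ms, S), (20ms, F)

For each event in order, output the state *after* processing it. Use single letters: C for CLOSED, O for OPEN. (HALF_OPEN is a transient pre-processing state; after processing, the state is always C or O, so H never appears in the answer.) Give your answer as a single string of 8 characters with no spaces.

Answer: CCCCCCCC

Derivation:
State after each event:
  event#1 t=0ms outcome=F: state=CLOSED
  event#2 t=2ms outcome=S: state=CLOSED
  event#3 t=5ms outcome=F: state=CLOSED
  event#4 t=8ms outcome=S: state=CLOSED
  event#5 t=9ms outcome=F: state=CLOSED
  event#6 t=13ms outcome=S: state=CLOSED
  event#7 t=17ms outcome=S: state=CLOSED
  event#8 t=20ms outcome=F: state=CLOSED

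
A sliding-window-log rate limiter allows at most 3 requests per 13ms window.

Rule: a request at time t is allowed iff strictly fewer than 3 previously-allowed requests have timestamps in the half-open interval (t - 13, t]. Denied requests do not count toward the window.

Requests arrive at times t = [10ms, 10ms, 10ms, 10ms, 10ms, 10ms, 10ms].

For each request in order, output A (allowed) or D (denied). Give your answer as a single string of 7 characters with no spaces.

Answer: AAADDDD

Derivation:
Tracking allowed requests in the window:
  req#1 t=10ms: ALLOW
  req#2 t=10ms: ALLOW
  req#3 t=10ms: ALLOW
  req#4 t=10ms: DENY
  req#5 t=10ms: DENY
  req#6 t=10ms: DENY
  req#7 t=10ms: DENY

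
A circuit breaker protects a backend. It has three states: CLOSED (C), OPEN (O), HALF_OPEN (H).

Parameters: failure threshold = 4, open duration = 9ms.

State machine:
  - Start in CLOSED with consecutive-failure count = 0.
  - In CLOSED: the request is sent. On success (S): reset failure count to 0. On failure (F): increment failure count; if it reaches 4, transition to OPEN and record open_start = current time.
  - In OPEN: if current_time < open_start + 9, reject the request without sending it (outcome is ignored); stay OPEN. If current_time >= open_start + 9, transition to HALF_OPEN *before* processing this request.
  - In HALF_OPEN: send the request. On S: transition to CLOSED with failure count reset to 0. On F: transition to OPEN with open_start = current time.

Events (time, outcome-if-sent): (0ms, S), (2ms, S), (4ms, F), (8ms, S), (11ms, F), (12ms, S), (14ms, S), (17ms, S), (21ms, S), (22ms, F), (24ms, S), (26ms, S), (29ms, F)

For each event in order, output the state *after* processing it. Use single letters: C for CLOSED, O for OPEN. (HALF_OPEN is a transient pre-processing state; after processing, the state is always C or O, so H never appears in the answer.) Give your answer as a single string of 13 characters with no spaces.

Answer: CCCCCCCCCCCCC

Derivation:
State after each event:
  event#1 t=0ms outcome=S: state=CLOSED
  event#2 t=2ms outcome=S: state=CLOSED
  event#3 t=4ms outcome=F: state=CLOSED
  event#4 t=8ms outcome=S: state=CLOSED
  event#5 t=11ms outcome=F: state=CLOSED
  event#6 t=12ms outcome=S: state=CLOSED
  event#7 t=14ms outcome=S: state=CLOSED
  event#8 t=17ms outcome=S: state=CLOSED
  event#9 t=21ms outcome=S: state=CLOSED
  event#10 t=22ms outcome=F: state=CLOSED
  event#11 t=24ms outcome=S: state=CLOSED
  event#12 t=26ms outcome=S: state=CLOSED
  event#13 t=29ms outcome=F: state=CLOSED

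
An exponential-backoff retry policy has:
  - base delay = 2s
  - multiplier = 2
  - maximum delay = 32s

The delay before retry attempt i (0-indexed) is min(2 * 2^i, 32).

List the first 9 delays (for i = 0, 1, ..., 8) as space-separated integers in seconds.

Computing each delay:
  i=0: min(2*2^0, 32) = 2
  i=1: min(2*2^1, 32) = 4
  i=2: min(2*2^2, 32) = 8
  i=3: min(2*2^3, 32) = 16
  i=4: min(2*2^4, 32) = 32
  i=5: min(2*2^5, 32) = 32
  i=6: min(2*2^6, 32) = 32
  i=7: min(2*2^7, 32) = 32
  i=8: min(2*2^8, 32) = 32

Answer: 2 4 8 16 32 32 32 32 32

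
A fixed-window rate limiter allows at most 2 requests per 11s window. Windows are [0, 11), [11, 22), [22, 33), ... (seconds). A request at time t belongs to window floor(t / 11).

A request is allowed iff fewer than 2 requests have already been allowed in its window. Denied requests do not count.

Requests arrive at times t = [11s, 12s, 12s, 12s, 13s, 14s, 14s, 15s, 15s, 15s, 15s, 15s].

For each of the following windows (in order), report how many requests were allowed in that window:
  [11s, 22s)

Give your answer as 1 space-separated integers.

Answer: 2

Derivation:
Processing requests:
  req#1 t=11s (window 1): ALLOW
  req#2 t=12s (window 1): ALLOW
  req#3 t=12s (window 1): DENY
  req#4 t=12s (window 1): DENY
  req#5 t=13s (window 1): DENY
  req#6 t=14s (window 1): DENY
  req#7 t=14s (window 1): DENY
  req#8 t=15s (window 1): DENY
  req#9 t=15s (window 1): DENY
  req#10 t=15s (window 1): DENY
  req#11 t=15s (window 1): DENY
  req#12 t=15s (window 1): DENY

Allowed counts by window: 2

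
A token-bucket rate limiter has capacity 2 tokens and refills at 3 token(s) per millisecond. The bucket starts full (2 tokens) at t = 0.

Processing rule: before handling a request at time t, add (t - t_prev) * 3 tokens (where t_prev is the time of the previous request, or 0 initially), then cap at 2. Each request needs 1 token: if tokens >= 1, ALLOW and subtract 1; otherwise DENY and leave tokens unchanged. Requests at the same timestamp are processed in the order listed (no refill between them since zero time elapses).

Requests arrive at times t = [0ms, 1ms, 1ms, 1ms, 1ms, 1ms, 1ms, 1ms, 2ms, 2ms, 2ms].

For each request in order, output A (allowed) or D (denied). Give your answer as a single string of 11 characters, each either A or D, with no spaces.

Simulating step by step:
  req#1 t=0ms: ALLOW
  req#2 t=1ms: ALLOW
  req#3 t=1ms: ALLOW
  req#4 t=1ms: DENY
  req#5 t=1ms: DENY
  req#6 t=1ms: DENY
  req#7 t=1ms: DENY
  req#8 t=1ms: DENY
  req#9 t=2ms: ALLOW
  req#10 t=2ms: ALLOW
  req#11 t=2ms: DENY

Answer: AAADDDDDAAD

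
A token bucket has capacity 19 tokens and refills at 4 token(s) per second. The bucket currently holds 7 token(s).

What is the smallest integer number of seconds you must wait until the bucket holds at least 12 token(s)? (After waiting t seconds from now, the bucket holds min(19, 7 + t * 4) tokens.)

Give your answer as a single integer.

Need 7 + t * 4 >= 12, so t >= 5/4.
Smallest integer t = ceil(5/4) = 2.

Answer: 2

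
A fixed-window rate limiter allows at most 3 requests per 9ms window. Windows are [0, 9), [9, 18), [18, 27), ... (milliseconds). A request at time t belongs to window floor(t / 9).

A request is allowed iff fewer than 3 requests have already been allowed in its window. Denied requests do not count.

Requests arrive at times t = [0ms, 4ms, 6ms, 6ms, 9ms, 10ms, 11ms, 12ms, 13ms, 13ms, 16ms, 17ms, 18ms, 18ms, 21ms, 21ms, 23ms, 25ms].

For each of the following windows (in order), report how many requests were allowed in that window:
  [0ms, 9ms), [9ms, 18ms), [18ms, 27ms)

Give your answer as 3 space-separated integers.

Answer: 3 3 3

Derivation:
Processing requests:
  req#1 t=0ms (window 0): ALLOW
  req#2 t=4ms (window 0): ALLOW
  req#3 t=6ms (window 0): ALLOW
  req#4 t=6ms (window 0): DENY
  req#5 t=9ms (window 1): ALLOW
  req#6 t=10ms (window 1): ALLOW
  req#7 t=11ms (window 1): ALLOW
  req#8 t=12ms (window 1): DENY
  req#9 t=13ms (window 1): DENY
  req#10 t=13ms (window 1): DENY
  req#11 t=16ms (window 1): DENY
  req#12 t=17ms (window 1): DENY
  req#13 t=18ms (window 2): ALLOW
  req#14 t=18ms (window 2): ALLOW
  req#15 t=21ms (window 2): ALLOW
  req#16 t=21ms (window 2): DENY
  req#17 t=23ms (window 2): DENY
  req#18 t=25ms (window 2): DENY

Allowed counts by window: 3 3 3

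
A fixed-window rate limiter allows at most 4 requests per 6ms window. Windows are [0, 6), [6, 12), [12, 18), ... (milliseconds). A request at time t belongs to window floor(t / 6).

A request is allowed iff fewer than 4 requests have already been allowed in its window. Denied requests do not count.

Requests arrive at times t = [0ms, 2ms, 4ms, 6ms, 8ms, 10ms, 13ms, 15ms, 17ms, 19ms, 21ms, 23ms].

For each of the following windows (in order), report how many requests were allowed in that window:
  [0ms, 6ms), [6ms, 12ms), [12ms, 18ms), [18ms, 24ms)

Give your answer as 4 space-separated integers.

Answer: 3 3 3 3

Derivation:
Processing requests:
  req#1 t=0ms (window 0): ALLOW
  req#2 t=2ms (window 0): ALLOW
  req#3 t=4ms (window 0): ALLOW
  req#4 t=6ms (window 1): ALLOW
  req#5 t=8ms (window 1): ALLOW
  req#6 t=10ms (window 1): ALLOW
  req#7 t=13ms (window 2): ALLOW
  req#8 t=15ms (window 2): ALLOW
  req#9 t=17ms (window 2): ALLOW
  req#10 t=19ms (window 3): ALLOW
  req#11 t=21ms (window 3): ALLOW
  req#12 t=23ms (window 3): ALLOW

Allowed counts by window: 3 3 3 3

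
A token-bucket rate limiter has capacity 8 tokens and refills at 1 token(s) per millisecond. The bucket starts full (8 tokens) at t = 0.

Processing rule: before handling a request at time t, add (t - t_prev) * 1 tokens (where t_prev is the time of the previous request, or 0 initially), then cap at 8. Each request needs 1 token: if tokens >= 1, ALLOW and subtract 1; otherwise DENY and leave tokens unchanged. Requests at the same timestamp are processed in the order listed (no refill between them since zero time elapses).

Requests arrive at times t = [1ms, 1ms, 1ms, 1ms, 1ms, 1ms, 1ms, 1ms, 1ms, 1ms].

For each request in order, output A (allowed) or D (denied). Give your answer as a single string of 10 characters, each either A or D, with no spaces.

Simulating step by step:
  req#1 t=1ms: ALLOW
  req#2 t=1ms: ALLOW
  req#3 t=1ms: ALLOW
  req#4 t=1ms: ALLOW
  req#5 t=1ms: ALLOW
  req#6 t=1ms: ALLOW
  req#7 t=1ms: ALLOW
  req#8 t=1ms: ALLOW
  req#9 t=1ms: DENY
  req#10 t=1ms: DENY

Answer: AAAAAAAADD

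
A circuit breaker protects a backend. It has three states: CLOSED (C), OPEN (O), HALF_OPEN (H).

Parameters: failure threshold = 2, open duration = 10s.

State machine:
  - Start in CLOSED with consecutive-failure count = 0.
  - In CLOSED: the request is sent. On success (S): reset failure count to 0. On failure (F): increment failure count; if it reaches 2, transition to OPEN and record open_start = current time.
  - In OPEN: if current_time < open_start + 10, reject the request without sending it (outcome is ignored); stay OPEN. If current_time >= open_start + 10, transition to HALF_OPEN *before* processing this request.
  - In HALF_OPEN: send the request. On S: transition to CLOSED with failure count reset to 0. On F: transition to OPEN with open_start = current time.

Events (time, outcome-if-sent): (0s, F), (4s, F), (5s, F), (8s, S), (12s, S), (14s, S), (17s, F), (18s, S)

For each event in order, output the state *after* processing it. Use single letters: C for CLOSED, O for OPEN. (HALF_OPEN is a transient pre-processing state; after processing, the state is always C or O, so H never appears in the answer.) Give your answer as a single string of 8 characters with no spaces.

Answer: COOOOCCC

Derivation:
State after each event:
  event#1 t=0s outcome=F: state=CLOSED
  event#2 t=4s outcome=F: state=OPEN
  event#3 t=5s outcome=F: state=OPEN
  event#4 t=8s outcome=S: state=OPEN
  event#5 t=12s outcome=S: state=OPEN
  event#6 t=14s outcome=S: state=CLOSED
  event#7 t=17s outcome=F: state=CLOSED
  event#8 t=18s outcome=S: state=CLOSED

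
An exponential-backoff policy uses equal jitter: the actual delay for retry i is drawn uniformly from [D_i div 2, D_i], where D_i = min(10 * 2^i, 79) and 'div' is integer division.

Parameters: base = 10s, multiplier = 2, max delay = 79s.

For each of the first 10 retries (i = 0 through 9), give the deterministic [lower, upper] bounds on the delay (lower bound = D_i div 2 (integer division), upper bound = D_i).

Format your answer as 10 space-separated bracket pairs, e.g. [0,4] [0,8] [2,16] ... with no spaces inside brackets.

Answer: [5,10] [10,20] [20,40] [39,79] [39,79] [39,79] [39,79] [39,79] [39,79] [39,79]

Derivation:
Computing bounds per retry:
  i=0: D_i=min(10*2^0,79)=10, bounds=[5,10]
  i=1: D_i=min(10*2^1,79)=20, bounds=[10,20]
  i=2: D_i=min(10*2^2,79)=40, bounds=[20,40]
  i=3: D_i=min(10*2^3,79)=79, bounds=[39,79]
  i=4: D_i=min(10*2^4,79)=79, bounds=[39,79]
  i=5: D_i=min(10*2^5,79)=79, bounds=[39,79]
  i=6: D_i=min(10*2^6,79)=79, bounds=[39,79]
  i=7: D_i=min(10*2^7,79)=79, bounds=[39,79]
  i=8: D_i=min(10*2^8,79)=79, bounds=[39,79]
  i=9: D_i=min(10*2^9,79)=79, bounds=[39,79]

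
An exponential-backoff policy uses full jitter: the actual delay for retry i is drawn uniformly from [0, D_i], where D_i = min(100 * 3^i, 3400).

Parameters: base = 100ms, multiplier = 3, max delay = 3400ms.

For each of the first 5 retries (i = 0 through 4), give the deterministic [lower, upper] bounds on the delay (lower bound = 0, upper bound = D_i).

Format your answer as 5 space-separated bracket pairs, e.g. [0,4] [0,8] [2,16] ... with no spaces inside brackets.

Computing bounds per retry:
  i=0: D_i=min(100*3^0,3400)=100, bounds=[0,100]
  i=1: D_i=min(100*3^1,3400)=300, bounds=[0,300]
  i=2: D_i=min(100*3^2,3400)=900, bounds=[0,900]
  i=3: D_i=min(100*3^3,3400)=2700, bounds=[0,2700]
  i=4: D_i=min(100*3^4,3400)=3400, bounds=[0,3400]

Answer: [0,100] [0,300] [0,900] [0,2700] [0,3400]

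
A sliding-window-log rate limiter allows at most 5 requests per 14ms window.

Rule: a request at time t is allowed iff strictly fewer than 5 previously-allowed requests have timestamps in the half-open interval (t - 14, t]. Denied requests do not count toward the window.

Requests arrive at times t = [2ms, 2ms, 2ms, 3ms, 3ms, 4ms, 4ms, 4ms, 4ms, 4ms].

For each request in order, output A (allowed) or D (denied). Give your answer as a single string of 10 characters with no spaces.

Answer: AAAAADDDDD

Derivation:
Tracking allowed requests in the window:
  req#1 t=2ms: ALLOW
  req#2 t=2ms: ALLOW
  req#3 t=2ms: ALLOW
  req#4 t=3ms: ALLOW
  req#5 t=3ms: ALLOW
  req#6 t=4ms: DENY
  req#7 t=4ms: DENY
  req#8 t=4ms: DENY
  req#9 t=4ms: DENY
  req#10 t=4ms: DENY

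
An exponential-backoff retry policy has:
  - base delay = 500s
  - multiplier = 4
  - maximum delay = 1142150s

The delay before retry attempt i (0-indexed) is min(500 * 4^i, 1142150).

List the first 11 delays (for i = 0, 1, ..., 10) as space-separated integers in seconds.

Computing each delay:
  i=0: min(500*4^0, 1142150) = 500
  i=1: min(500*4^1, 1142150) = 2000
  i=2: min(500*4^2, 1142150) = 8000
  i=3: min(500*4^3, 1142150) = 32000
  i=4: min(500*4^4, 1142150) = 128000
  i=5: min(500*4^5, 1142150) = 512000
  i=6: min(500*4^6, 1142150) = 1142150
  i=7: min(500*4^7, 1142150) = 1142150
  i=8: min(500*4^8, 1142150) = 1142150
  i=9: min(500*4^9, 1142150) = 1142150
  i=10: min(500*4^10, 1142150) = 1142150

Answer: 500 2000 8000 32000 128000 512000 1142150 1142150 1142150 1142150 1142150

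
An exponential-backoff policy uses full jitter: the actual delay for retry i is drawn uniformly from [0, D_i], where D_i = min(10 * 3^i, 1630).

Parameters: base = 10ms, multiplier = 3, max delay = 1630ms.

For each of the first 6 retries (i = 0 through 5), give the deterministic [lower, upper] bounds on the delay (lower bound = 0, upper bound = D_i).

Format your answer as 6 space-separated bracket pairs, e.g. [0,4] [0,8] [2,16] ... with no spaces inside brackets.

Computing bounds per retry:
  i=0: D_i=min(10*3^0,1630)=10, bounds=[0,10]
  i=1: D_i=min(10*3^1,1630)=30, bounds=[0,30]
  i=2: D_i=min(10*3^2,1630)=90, bounds=[0,90]
  i=3: D_i=min(10*3^3,1630)=270, bounds=[0,270]
  i=4: D_i=min(10*3^4,1630)=810, bounds=[0,810]
  i=5: D_i=min(10*3^5,1630)=1630, bounds=[0,1630]

Answer: [0,10] [0,30] [0,90] [0,270] [0,810] [0,1630]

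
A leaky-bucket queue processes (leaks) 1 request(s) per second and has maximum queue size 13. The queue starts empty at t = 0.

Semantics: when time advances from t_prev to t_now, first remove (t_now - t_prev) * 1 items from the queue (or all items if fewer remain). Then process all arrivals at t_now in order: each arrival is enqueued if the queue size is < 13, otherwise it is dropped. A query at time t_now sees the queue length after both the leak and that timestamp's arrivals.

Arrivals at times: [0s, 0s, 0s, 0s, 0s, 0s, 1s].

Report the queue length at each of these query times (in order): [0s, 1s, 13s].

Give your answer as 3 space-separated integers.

Answer: 6 6 0

Derivation:
Queue lengths at query times:
  query t=0s: backlog = 6
  query t=1s: backlog = 6
  query t=13s: backlog = 0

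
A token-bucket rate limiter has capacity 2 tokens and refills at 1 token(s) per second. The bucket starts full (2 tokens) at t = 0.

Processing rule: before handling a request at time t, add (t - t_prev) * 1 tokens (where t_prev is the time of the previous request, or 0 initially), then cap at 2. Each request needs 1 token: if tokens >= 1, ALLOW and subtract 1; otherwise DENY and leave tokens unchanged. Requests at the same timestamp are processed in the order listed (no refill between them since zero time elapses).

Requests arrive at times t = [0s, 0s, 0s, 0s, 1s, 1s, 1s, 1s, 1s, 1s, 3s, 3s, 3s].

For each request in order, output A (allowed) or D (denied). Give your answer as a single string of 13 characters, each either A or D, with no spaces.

Answer: AADDADDDDDAAD

Derivation:
Simulating step by step:
  req#1 t=0s: ALLOW
  req#2 t=0s: ALLOW
  req#3 t=0s: DENY
  req#4 t=0s: DENY
  req#5 t=1s: ALLOW
  req#6 t=1s: DENY
  req#7 t=1s: DENY
  req#8 t=1s: DENY
  req#9 t=1s: DENY
  req#10 t=1s: DENY
  req#11 t=3s: ALLOW
  req#12 t=3s: ALLOW
  req#13 t=3s: DENY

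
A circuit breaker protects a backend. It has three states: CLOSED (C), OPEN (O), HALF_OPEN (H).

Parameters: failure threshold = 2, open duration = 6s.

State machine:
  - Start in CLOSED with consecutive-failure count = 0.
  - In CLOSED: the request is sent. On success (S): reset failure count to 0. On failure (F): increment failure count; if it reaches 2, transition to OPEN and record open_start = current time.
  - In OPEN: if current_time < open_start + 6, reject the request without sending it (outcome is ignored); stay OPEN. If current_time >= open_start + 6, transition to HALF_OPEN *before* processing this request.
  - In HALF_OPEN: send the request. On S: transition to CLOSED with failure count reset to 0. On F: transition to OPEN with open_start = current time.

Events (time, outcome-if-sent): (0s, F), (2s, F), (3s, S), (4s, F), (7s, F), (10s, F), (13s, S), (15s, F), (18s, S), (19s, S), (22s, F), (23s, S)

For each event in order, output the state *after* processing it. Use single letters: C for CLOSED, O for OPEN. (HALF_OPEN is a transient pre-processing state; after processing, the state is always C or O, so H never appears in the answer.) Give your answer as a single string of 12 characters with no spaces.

Answer: COOOOOOOCCCC

Derivation:
State after each event:
  event#1 t=0s outcome=F: state=CLOSED
  event#2 t=2s outcome=F: state=OPEN
  event#3 t=3s outcome=S: state=OPEN
  event#4 t=4s outcome=F: state=OPEN
  event#5 t=7s outcome=F: state=OPEN
  event#6 t=10s outcome=F: state=OPEN
  event#7 t=13s outcome=S: state=OPEN
  event#8 t=15s outcome=F: state=OPEN
  event#9 t=18s outcome=S: state=CLOSED
  event#10 t=19s outcome=S: state=CLOSED
  event#11 t=22s outcome=F: state=CLOSED
  event#12 t=23s outcome=S: state=CLOSED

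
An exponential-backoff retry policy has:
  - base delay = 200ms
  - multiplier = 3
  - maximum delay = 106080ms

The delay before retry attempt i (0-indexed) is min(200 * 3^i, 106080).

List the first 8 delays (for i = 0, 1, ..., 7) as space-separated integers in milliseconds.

Computing each delay:
  i=0: min(200*3^0, 106080) = 200
  i=1: min(200*3^1, 106080) = 600
  i=2: min(200*3^2, 106080) = 1800
  i=3: min(200*3^3, 106080) = 5400
  i=4: min(200*3^4, 106080) = 16200
  i=5: min(200*3^5, 106080) = 48600
  i=6: min(200*3^6, 106080) = 106080
  i=7: min(200*3^7, 106080) = 106080

Answer: 200 600 1800 5400 16200 48600 106080 106080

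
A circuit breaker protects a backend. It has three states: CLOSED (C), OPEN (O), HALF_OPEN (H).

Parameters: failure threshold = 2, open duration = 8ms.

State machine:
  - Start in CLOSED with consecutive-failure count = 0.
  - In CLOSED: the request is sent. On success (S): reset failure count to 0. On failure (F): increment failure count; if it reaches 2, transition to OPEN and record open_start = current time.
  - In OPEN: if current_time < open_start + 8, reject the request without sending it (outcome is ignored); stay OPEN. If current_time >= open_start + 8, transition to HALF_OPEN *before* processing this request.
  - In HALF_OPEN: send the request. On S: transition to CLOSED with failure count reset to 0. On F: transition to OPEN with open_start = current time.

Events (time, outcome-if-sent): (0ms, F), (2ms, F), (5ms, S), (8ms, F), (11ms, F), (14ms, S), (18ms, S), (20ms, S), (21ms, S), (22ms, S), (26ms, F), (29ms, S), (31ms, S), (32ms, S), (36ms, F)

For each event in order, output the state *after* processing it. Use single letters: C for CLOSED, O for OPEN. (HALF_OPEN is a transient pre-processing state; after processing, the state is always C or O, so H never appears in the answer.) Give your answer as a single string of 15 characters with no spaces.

State after each event:
  event#1 t=0ms outcome=F: state=CLOSED
  event#2 t=2ms outcome=F: state=OPEN
  event#3 t=5ms outcome=S: state=OPEN
  event#4 t=8ms outcome=F: state=OPEN
  event#5 t=11ms outcome=F: state=OPEN
  event#6 t=14ms outcome=S: state=OPEN
  event#7 t=18ms outcome=S: state=OPEN
  event#8 t=20ms outcome=S: state=CLOSED
  event#9 t=21ms outcome=S: state=CLOSED
  event#10 t=22ms outcome=S: state=CLOSED
  event#11 t=26ms outcome=F: state=CLOSED
  event#12 t=29ms outcome=S: state=CLOSED
  event#13 t=31ms outcome=S: state=CLOSED
  event#14 t=32ms outcome=S: state=CLOSED
  event#15 t=36ms outcome=F: state=CLOSED

Answer: COOOOOOCCCCCCCC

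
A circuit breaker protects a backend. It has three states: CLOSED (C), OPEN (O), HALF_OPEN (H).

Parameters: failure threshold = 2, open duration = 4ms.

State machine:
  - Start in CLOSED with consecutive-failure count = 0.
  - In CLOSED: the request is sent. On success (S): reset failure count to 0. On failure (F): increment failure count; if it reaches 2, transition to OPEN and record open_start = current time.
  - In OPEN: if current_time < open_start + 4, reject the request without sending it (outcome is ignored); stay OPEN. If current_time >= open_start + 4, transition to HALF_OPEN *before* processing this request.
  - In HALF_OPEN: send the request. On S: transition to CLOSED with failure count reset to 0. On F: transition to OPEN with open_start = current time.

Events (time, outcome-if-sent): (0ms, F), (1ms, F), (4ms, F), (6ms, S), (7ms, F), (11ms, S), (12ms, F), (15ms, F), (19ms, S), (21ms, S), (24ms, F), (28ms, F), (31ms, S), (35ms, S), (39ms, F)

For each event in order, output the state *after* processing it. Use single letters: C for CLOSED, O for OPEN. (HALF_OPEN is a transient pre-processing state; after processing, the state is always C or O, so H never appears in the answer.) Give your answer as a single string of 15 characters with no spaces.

State after each event:
  event#1 t=0ms outcome=F: state=CLOSED
  event#2 t=1ms outcome=F: state=OPEN
  event#3 t=4ms outcome=F: state=OPEN
  event#4 t=6ms outcome=S: state=CLOSED
  event#5 t=7ms outcome=F: state=CLOSED
  event#6 t=11ms outcome=S: state=CLOSED
  event#7 t=12ms outcome=F: state=CLOSED
  event#8 t=15ms outcome=F: state=OPEN
  event#9 t=19ms outcome=S: state=CLOSED
  event#10 t=21ms outcome=S: state=CLOSED
  event#11 t=24ms outcome=F: state=CLOSED
  event#12 t=28ms outcome=F: state=OPEN
  event#13 t=31ms outcome=S: state=OPEN
  event#14 t=35ms outcome=S: state=CLOSED
  event#15 t=39ms outcome=F: state=CLOSED

Answer: COOCCCCOCCCOOCC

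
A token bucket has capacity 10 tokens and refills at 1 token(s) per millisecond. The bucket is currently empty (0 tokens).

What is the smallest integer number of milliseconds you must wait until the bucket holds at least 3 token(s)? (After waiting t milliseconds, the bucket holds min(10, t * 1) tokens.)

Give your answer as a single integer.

Answer: 3

Derivation:
Need t * 1 >= 3, so t >= 3/1.
Smallest integer t = ceil(3/1) = 3.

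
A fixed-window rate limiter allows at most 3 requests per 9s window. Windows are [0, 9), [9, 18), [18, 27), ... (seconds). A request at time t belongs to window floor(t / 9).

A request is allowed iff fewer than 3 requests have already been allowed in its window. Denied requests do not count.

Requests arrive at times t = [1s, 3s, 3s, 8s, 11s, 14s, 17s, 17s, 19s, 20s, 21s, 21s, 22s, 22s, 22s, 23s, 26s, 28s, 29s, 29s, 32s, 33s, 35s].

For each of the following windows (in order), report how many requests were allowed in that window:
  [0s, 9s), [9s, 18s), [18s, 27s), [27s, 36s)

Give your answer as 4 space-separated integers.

Answer: 3 3 3 3

Derivation:
Processing requests:
  req#1 t=1s (window 0): ALLOW
  req#2 t=3s (window 0): ALLOW
  req#3 t=3s (window 0): ALLOW
  req#4 t=8s (window 0): DENY
  req#5 t=11s (window 1): ALLOW
  req#6 t=14s (window 1): ALLOW
  req#7 t=17s (window 1): ALLOW
  req#8 t=17s (window 1): DENY
  req#9 t=19s (window 2): ALLOW
  req#10 t=20s (window 2): ALLOW
  req#11 t=21s (window 2): ALLOW
  req#12 t=21s (window 2): DENY
  req#13 t=22s (window 2): DENY
  req#14 t=22s (window 2): DENY
  req#15 t=22s (window 2): DENY
  req#16 t=23s (window 2): DENY
  req#17 t=26s (window 2): DENY
  req#18 t=28s (window 3): ALLOW
  req#19 t=29s (window 3): ALLOW
  req#20 t=29s (window 3): ALLOW
  req#21 t=32s (window 3): DENY
  req#22 t=33s (window 3): DENY
  req#23 t=35s (window 3): DENY

Allowed counts by window: 3 3 3 3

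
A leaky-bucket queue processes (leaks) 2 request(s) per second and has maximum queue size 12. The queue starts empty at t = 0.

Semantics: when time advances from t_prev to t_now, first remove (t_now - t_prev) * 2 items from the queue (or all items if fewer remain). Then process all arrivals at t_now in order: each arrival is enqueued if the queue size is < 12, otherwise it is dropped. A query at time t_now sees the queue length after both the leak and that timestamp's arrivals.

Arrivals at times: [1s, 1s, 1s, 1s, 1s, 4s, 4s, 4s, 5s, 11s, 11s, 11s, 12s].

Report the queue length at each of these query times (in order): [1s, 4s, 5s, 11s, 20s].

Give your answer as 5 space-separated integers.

Answer: 5 3 2 3 0

Derivation:
Queue lengths at query times:
  query t=1s: backlog = 5
  query t=4s: backlog = 3
  query t=5s: backlog = 2
  query t=11s: backlog = 3
  query t=20s: backlog = 0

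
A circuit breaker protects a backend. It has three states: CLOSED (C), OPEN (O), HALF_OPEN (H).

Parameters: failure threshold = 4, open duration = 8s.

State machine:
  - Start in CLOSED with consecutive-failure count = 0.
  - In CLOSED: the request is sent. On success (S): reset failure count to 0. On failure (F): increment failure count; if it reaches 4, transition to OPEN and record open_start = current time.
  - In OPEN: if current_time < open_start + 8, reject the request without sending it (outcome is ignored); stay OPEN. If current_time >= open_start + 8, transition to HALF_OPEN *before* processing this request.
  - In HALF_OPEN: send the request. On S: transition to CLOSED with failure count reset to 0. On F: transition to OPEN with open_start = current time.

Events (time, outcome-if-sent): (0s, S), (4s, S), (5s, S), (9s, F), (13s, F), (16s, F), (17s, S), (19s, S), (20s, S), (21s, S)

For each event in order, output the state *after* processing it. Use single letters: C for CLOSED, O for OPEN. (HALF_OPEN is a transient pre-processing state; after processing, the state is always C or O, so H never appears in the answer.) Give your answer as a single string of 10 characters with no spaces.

State after each event:
  event#1 t=0s outcome=S: state=CLOSED
  event#2 t=4s outcome=S: state=CLOSED
  event#3 t=5s outcome=S: state=CLOSED
  event#4 t=9s outcome=F: state=CLOSED
  event#5 t=13s outcome=F: state=CLOSED
  event#6 t=16s outcome=F: state=CLOSED
  event#7 t=17s outcome=S: state=CLOSED
  event#8 t=19s outcome=S: state=CLOSED
  event#9 t=20s outcome=S: state=CLOSED
  event#10 t=21s outcome=S: state=CLOSED

Answer: CCCCCCCCCC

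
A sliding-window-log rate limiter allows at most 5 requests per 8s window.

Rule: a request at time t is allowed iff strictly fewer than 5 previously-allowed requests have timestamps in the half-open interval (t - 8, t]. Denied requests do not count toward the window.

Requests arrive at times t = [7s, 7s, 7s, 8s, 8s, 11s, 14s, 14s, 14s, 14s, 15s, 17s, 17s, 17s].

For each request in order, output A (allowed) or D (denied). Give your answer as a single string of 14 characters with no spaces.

Tracking allowed requests in the window:
  req#1 t=7s: ALLOW
  req#2 t=7s: ALLOW
  req#3 t=7s: ALLOW
  req#4 t=8s: ALLOW
  req#5 t=8s: ALLOW
  req#6 t=11s: DENY
  req#7 t=14s: DENY
  req#8 t=14s: DENY
  req#9 t=14s: DENY
  req#10 t=14s: DENY
  req#11 t=15s: ALLOW
  req#12 t=17s: ALLOW
  req#13 t=17s: ALLOW
  req#14 t=17s: ALLOW

Answer: AAAAADDDDDAAAA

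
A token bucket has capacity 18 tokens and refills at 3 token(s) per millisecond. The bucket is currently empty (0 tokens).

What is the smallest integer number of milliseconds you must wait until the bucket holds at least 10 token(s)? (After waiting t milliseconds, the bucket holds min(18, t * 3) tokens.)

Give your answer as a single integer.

Need t * 3 >= 10, so t >= 10/3.
Smallest integer t = ceil(10/3) = 4.

Answer: 4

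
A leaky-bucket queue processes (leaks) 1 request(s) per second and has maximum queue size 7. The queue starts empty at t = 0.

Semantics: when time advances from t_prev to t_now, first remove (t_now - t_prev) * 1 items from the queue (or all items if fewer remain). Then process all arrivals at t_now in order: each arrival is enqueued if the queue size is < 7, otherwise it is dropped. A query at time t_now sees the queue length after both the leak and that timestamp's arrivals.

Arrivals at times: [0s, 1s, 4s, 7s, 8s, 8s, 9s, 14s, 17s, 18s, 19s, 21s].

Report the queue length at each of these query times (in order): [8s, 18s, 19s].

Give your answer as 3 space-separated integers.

Queue lengths at query times:
  query t=8s: backlog = 2
  query t=18s: backlog = 1
  query t=19s: backlog = 1

Answer: 2 1 1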